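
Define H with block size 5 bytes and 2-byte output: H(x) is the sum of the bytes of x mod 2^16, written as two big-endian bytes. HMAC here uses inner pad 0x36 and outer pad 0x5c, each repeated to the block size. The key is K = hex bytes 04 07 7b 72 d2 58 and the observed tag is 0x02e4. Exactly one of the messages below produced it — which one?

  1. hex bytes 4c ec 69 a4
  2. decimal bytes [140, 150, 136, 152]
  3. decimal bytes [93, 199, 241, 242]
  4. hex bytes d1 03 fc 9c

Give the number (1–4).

3

Key hex bytes 04 07 7b 72 d2 58 is 6 bytes > B = 5, so hash it first: H(key) = 02 22, then zero-pad to 5 bytes: K' = 02 22 00 00 00.
K' ⊕ ipad = 34 14 36 36 36; K' ⊕ opad = 5e 7e 5c 5c 5c.
m1: inner = H(34 14 36 36 36 4c ec 69 a4) = 03 2f; tag = H(5e 7e 5c 5c 5c 03 2f) = 0222
m2: inner = H(34 14 36 36 36 8c 96 88 98) = 03 2c; tag = H(5e 7e 5c 5c 5c 03 2c) = 021f
m3: inner = H(34 14 36 36 36 5d c7 f1 f2) = 03 f1; tag = H(5e 7e 5c 5c 5c 03 f1) = 02e4 ← matches
m4: inner = H(34 14 36 36 36 d1 03 fc 9c) = 03 56; tag = H(5e 7e 5c 5c 5c 03 56) = 0249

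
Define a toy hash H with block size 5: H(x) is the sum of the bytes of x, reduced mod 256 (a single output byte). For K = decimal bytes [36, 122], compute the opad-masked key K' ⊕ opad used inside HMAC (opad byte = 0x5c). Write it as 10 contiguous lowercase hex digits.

Key decimal bytes [36, 122] = 24 7a is 2 bytes ≤ B = 5; zero-pad to 5 bytes: K' = 24 7a 00 00 00.
XOR each byte with 0x5c: 24⊕5c=78, 7a⊕5c=26, 00⊕5c=5c, 00⊕5c=5c, 00⊕5c=5c.

78265c5c5c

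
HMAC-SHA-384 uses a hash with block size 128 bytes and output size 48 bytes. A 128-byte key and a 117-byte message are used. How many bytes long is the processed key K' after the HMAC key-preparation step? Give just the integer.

128

Key is 128 ≤ 128 bytes, zero-padded: |K'| = 128.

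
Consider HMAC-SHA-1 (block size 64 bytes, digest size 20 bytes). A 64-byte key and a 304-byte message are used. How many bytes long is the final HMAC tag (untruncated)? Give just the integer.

20

The tag is one SHA-1 digest: 20 bytes.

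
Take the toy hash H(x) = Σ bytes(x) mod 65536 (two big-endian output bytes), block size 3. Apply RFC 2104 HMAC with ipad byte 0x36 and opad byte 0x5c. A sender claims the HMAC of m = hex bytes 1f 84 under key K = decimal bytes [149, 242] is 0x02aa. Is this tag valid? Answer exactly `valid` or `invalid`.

invalid

Key decimal bytes [149, 242] = 95 f2 is 2 bytes ≤ B = 3; zero-pad to 3 bytes: K' = 95 f2 00.
K' ⊕ ipad = a3 c4 36; K' ⊕ opad = c9 ae 5c.
Inner hash: sum = 163+196+54+31+132 = 576 → 02 40.
Outer hash (recomputed tag): sum = 201+174+92+2+64 = 533 → 02 15.
Recomputed tag = 0215; claimed = 02aa → mismatch.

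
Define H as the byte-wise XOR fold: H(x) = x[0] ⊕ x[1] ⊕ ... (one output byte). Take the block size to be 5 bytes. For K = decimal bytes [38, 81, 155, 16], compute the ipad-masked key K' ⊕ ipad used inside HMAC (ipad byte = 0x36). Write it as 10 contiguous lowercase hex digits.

Key decimal bytes [38, 81, 155, 16] = 26 51 9b 10 is 4 bytes ≤ B = 5; zero-pad to 5 bytes: K' = 26 51 9b 10 00.
XOR each byte with 0x36: 26⊕36=10, 51⊕36=67, 9b⊕36=ad, 10⊕36=26, 00⊕36=36.

1067ad2636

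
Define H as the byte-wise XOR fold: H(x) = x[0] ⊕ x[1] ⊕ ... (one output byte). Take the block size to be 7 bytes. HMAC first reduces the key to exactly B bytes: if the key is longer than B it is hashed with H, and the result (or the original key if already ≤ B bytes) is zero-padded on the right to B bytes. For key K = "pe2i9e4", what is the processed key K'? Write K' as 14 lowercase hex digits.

70653269396534

Key "pe2i9e4" = 70 65 32 69 39 65 34 is exactly B = 7 bytes: K' = 70 65 32 69 39 65 34.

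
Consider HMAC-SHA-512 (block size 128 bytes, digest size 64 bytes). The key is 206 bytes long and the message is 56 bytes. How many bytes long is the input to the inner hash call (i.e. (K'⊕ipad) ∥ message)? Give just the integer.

Key is 206 > 128 bytes, so it is hashed to 64 bytes then zero-padded to 128: |K'| = 128.
Inner input = (K'⊕ipad) ∥ m → 128 + 56 = 184 bytes.

184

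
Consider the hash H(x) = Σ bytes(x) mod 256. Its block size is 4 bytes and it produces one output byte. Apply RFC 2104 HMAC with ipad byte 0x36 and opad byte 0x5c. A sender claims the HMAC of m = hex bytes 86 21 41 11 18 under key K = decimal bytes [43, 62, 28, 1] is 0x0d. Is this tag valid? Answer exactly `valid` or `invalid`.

valid

Key decimal bytes [43, 62, 28, 1] = 2b 3e 1c 01 is exactly B = 4 bytes: K' = 2b 3e 1c 01.
K' ⊕ ipad = 1d 08 2a 37; K' ⊕ opad = 77 62 40 5d.
Inner hash: sum = 29+8+42+55+134+33+65+17+24 = 407; mod 256 = 151 → 97.
Outer hash (recomputed tag): sum = 119+98+64+93+151 = 525; mod 256 = 13 → 0d.
Recomputed tag = 0d; claimed = 0d → match.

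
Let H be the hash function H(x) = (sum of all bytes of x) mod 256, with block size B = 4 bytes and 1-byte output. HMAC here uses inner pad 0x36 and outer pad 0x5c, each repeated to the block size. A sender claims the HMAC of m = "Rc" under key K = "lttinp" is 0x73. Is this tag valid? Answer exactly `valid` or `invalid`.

invalid

Key "lttinp" = 6c 74 74 69 6e 70 is 6 bytes > B = 4, so hash it first: H(key) = 9b, then zero-pad to 4 bytes: K' = 9b 00 00 00.
K' ⊕ ipad = ad 36 36 36; K' ⊕ opad = c7 5c 5c 5c.
Inner hash: sum = 173+54+54+54+82+99 = 516; mod 256 = 4 → 04.
Outer hash (recomputed tag): sum = 199+92+92+92+4 = 479; mod 256 = 223 → df.
Recomputed tag = df; claimed = 73 → mismatch.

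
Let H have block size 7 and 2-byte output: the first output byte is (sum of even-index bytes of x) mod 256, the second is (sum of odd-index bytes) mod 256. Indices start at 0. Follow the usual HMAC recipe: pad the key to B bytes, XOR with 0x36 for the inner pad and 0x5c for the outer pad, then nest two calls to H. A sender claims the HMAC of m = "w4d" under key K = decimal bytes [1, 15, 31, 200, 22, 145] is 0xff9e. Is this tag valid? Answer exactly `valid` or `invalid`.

Key decimal bytes [1, 15, 31, 200, 22, 145] = 01 0f 1f c8 16 91 is 6 bytes ≤ B = 7; zero-pad to 7 bytes: K' = 01 0f 1f c8 16 91 00.
K' ⊕ ipad = 37 39 29 fe 20 a7 36; K' ⊕ opad = 5d 53 43 94 4a cd 5c.
Inner hash: even-index sum = 234 mod 256 = 234; odd-index sum = 697 mod 256 = 185 → ea b9.
Outer hash (recomputed tag): even-index sum = 511 mod 256 = 255; odd-index sum = 670 mod 256 = 158 → ff 9e.
Recomputed tag = ff9e; claimed = ff9e → match.

valid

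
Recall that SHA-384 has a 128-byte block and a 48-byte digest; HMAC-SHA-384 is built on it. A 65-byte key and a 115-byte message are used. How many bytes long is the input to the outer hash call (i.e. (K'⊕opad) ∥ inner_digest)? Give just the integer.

Key is 65 ≤ 128 bytes, zero-padded: |K'| = 128.
Outer input = (K'⊕opad) ∥ H(inner) → 128 + 48 = 176 bytes.

176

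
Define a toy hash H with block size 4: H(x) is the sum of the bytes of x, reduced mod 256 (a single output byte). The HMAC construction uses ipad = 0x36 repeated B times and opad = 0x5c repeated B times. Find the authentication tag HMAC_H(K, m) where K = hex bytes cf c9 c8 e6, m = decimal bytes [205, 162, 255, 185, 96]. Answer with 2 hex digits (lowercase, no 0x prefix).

c3

Key hex bytes cf c9 c8 e6 is exactly B = 4 bytes: K' = cf c9 c8 e6.
K' ⊕ ipad = f9 ff fe d0.  K' ⊕ opad = 93 95 94 ba.
Inner input = (K'⊕ipad) ∥ m = f9 ff fe d0 ∥ cd a2 ff b9 60.
Inner hash: sum = 249+255+254+208+205+162+255+185+96 = 1869; mod 256 = 77 → 4d.
Outer input = (K'⊕opad) ∥ inner = 93 95 94 ba ∥ 4d.
Outer hash (tag): sum = 147+149+148+186+77 = 707; mod 256 = 195 → c3.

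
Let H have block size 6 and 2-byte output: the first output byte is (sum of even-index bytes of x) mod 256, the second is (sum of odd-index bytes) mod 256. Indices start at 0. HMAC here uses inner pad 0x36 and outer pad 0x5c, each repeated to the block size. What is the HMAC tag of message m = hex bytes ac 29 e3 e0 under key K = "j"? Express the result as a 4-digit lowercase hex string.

45bf

Key "j" = 6a is 1 byte ≤ B = 6; zero-pad to 6 bytes: K' = 6a 00 00 00 00 00.
K' ⊕ ipad = 5c 36 36 36 36 36.  K' ⊕ opad = 36 5c 5c 5c 5c 5c.
Inner input = (K'⊕ipad) ∥ m = 5c 36 36 36 36 36 ∥ ac 29 e3 e0.
Inner hash: even-index sum = 599 mod 256 = 87; odd-index sum = 427 mod 256 = 171 → 57 ab.
Outer input = (K'⊕opad) ∥ inner = 36 5c 5c 5c 5c 5c ∥ 57 ab.
Outer hash (tag): even-index sum = 325 mod 256 = 69; odd-index sum = 447 mod 256 = 191 → 45 bf.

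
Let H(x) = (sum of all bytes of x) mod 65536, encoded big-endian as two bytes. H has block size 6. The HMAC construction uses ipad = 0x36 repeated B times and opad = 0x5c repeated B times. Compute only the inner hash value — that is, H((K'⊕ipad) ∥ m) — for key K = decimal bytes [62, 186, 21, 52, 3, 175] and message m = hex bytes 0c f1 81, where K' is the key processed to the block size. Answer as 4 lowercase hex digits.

0305

Key decimal bytes [62, 186, 21, 52, 3, 175] = 3e ba 15 34 03 af is exactly B = 6 bytes: K' = 3e ba 15 34 03 af.
K' ⊕ ipad = 08 8c 23 02 35 99.
Inner input = 08 8c 23 02 35 99 ∥ 0c f1 81.
Inner hash: sum = 8+140+35+2+53+153+12+241+129 = 773 → 03 05.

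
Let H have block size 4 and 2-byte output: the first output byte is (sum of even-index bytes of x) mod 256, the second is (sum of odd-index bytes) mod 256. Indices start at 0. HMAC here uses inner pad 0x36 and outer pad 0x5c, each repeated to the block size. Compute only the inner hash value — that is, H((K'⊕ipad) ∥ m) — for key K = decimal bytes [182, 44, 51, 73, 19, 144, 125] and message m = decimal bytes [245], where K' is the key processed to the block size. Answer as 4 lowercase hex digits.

Key decimal bytes [182, 44, 51, 73, 19, 144, 125] = b6 2c 33 49 13 90 7d is 7 bytes > B = 4, so hash it first: H(key) = 79 05, then zero-pad to 4 bytes: K' = 79 05 00 00.
K' ⊕ ipad = 4f 33 36 36.
Inner input = 4f 33 36 36 ∥ f5.
Inner hash: even-index sum = 378 mod 256 = 122; odd-index sum = 105 mod 256 = 105 → 7a 69.

7a69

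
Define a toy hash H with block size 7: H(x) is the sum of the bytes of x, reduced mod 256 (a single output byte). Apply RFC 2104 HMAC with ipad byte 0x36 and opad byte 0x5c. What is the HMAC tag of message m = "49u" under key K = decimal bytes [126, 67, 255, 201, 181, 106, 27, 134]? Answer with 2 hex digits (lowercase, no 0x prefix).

Key decimal bytes [126, 67, 255, 201, 181, 106, 27, 134] = 7e 43 ff c9 b5 6a 1b 86 is 8 bytes > B = 7, so hash it first: H(key) = 49, then zero-pad to 7 bytes: K' = 49 00 00 00 00 00 00.
K' ⊕ ipad = 7f 36 36 36 36 36 36.  K' ⊕ opad = 15 5c 5c 5c 5c 5c 5c.
Inner input = (K'⊕ipad) ∥ m = 7f 36 36 36 36 36 36 ∥ 34 39 75.
Inner hash: sum = 127+54+54+54+54+54+54+52+57+117 = 677; mod 256 = 165 → a5.
Outer input = (K'⊕opad) ∥ inner = 15 5c 5c 5c 5c 5c 5c ∥ a5.
Outer hash (tag): sum = 21+92+92+92+92+92+92+165 = 738; mod 256 = 226 → e2.

e2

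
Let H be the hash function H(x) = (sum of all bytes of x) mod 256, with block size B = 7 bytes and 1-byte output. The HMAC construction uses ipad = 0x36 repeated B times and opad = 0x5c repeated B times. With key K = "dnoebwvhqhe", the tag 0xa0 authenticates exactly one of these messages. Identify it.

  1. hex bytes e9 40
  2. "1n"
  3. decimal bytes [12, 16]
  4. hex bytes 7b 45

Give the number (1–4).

4

Key "dnoebwvhqhe" = 64 6e 6f 65 62 77 76 68 71 68 65 is 11 bytes > B = 7, so hash it first: H(key) = 9b, then zero-pad to 7 bytes: K' = 9b 00 00 00 00 00 00.
K' ⊕ ipad = ad 36 36 36 36 36 36; K' ⊕ opad = c7 5c 5c 5c 5c 5c 5c.
m1: inner = H(ad 36 36 36 36 36 36 e9 40) = 1a; tag = H(c7 5c 5c 5c 5c 5c 5c 1a) = 09
m2: inner = H(ad 36 36 36 36 36 36 31 6e) = 90; tag = H(c7 5c 5c 5c 5c 5c 5c 90) = 7f
m3: inner = H(ad 36 36 36 36 36 36 0c 10) = 0d; tag = H(c7 5c 5c 5c 5c 5c 5c 0d) = fc
m4: inner = H(ad 36 36 36 36 36 36 7b 45) = b1; tag = H(c7 5c 5c 5c 5c 5c 5c b1) = a0 ← matches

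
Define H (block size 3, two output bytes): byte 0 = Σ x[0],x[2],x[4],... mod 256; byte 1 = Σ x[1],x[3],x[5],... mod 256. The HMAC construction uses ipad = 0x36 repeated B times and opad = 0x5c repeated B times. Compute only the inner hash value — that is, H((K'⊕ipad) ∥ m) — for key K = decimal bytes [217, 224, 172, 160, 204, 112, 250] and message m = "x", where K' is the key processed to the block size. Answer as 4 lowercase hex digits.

Key decimal bytes [217, 224, 172, 160, 204, 112, 250] = d9 e0 ac a0 cc 70 fa is 7 bytes > B = 3, so hash it first: H(key) = 4b f0, then zero-pad to 3 bytes: K' = 4b f0 00.
K' ⊕ ipad = 7d c6 36.
Inner input = 7d c6 36 ∥ 78.
Inner hash: even-index sum = 179 mod 256 = 179; odd-index sum = 318 mod 256 = 62 → b3 3e.

b33e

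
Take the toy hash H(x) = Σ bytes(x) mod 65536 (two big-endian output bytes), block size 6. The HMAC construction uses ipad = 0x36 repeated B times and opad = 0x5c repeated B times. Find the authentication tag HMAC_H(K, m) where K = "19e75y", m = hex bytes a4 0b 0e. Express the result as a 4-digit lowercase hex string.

Key "19e75y" = 31 39 65 37 35 79 is exactly B = 6 bytes: K' = 31 39 65 37 35 79.
K' ⊕ ipad = 07 0f 53 01 03 4f.  K' ⊕ opad = 6d 65 39 6b 69 25.
Inner input = (K'⊕ipad) ∥ m = 07 0f 53 01 03 4f ∥ a4 0b 0e.
Inner hash: sum = 7+15+83+1+3+79+164+11+14 = 377 → 01 79.
Outer input = (K'⊕opad) ∥ inner = 6d 65 39 6b 69 25 ∥ 01 79.
Outer hash (tag): sum = 109+101+57+107+105+37+1+121 = 638 → 02 7e.

027e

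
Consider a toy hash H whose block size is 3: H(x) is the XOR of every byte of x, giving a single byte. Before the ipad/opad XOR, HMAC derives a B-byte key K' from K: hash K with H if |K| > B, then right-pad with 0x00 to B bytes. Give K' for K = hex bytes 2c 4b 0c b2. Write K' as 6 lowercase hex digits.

|K| = 4 > B = 3, so first hash the key.
H(K): XOR 2c⊕4b⊕0c⊕b2 = d9.
Zero-pad H(K) = d9 to 3 bytes: K' = d9 00 00.

d90000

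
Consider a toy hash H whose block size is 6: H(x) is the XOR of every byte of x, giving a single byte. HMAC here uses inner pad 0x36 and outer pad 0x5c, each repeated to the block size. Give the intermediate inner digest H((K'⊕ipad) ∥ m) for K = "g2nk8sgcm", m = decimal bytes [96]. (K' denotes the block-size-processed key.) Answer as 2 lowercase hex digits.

Key "g2nk8sgcm" = 67 32 6e 6b 38 73 67 63 6d is 9 bytes > B = 6, so hash it first: H(key) = 72, then zero-pad to 6 bytes: K' = 72 00 00 00 00 00.
K' ⊕ ipad = 44 36 36 36 36 36.
Inner input = 44 36 36 36 36 36 ∥ 60.
Inner hash: XOR 44⊕36⊕36⊕36⊕36⊕36⊕60 = 12.

12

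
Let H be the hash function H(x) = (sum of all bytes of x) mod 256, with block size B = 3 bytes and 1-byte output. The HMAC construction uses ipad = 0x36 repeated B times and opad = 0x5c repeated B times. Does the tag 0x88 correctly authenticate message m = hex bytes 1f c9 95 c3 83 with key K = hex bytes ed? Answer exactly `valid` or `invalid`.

Key hex bytes ed is 1 byte ≤ B = 3; zero-pad to 3 bytes: K' = ed 00 00.
K' ⊕ ipad = db 36 36; K' ⊕ opad = b1 5c 5c.
Inner hash: sum = 219+54+54+31+201+149+195+131 = 1034; mod 256 = 10 → 0a.
Outer hash (recomputed tag): sum = 177+92+92+10 = 371; mod 256 = 115 → 73.
Recomputed tag = 73; claimed = 88 → mismatch.

invalid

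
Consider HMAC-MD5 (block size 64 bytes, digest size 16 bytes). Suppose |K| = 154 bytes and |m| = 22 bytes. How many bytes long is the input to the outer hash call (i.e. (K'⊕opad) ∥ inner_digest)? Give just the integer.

80

Key is 154 > 64 bytes, so it is hashed to 16 bytes then zero-padded to 64: |K'| = 64.
Outer input = (K'⊕opad) ∥ H(inner) → 64 + 16 = 80 bytes.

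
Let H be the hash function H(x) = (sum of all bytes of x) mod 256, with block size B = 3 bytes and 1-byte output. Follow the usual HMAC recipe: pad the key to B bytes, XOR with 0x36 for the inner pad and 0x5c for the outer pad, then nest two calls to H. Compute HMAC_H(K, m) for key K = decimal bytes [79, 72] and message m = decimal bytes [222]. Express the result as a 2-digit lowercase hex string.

8e

Key decimal bytes [79, 72] = 4f 48 is 2 bytes ≤ B = 3; zero-pad to 3 bytes: K' = 4f 48 00.
K' ⊕ ipad = 79 7e 36.  K' ⊕ opad = 13 14 5c.
Inner input = (K'⊕ipad) ∥ m = 79 7e 36 ∥ de.
Inner hash: sum = 121+126+54+222 = 523; mod 256 = 11 → 0b.
Outer input = (K'⊕opad) ∥ inner = 13 14 5c ∥ 0b.
Outer hash (tag): sum = 19+20+92+11 = 142 → 8e.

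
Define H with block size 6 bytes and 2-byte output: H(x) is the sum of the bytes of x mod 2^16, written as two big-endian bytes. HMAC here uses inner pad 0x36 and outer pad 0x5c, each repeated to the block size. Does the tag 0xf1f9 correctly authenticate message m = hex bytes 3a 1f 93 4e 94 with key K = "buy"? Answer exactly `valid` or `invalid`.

Key "buy" = 62 75 79 is 3 bytes ≤ B = 6; zero-pad to 6 bytes: K' = 62 75 79 00 00 00.
K' ⊕ ipad = 54 43 4f 36 36 36; K' ⊕ opad = 3e 29 25 5c 5c 5c.
Inner hash: sum = 84+67+79+54+54+54+58+31+147+78+148 = 854 → 03 56.
Outer hash (recomputed tag): sum = 62+41+37+92+92+92+3+86 = 505 → 01 f9.
Recomputed tag = 01f9; claimed = f1f9 → mismatch.

invalid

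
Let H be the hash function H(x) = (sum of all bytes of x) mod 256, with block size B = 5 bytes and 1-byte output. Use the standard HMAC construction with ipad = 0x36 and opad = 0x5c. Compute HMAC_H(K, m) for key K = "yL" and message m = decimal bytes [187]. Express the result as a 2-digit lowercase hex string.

Key "yL" = 79 4c is 2 bytes ≤ B = 5; zero-pad to 5 bytes: K' = 79 4c 00 00 00.
K' ⊕ ipad = 4f 7a 36 36 36.  K' ⊕ opad = 25 10 5c 5c 5c.
Inner input = (K'⊕ipad) ∥ m = 4f 7a 36 36 36 ∥ bb.
Inner hash: sum = 79+122+54+54+54+187 = 550; mod 256 = 38 → 26.
Outer input = (K'⊕opad) ∥ inner = 25 10 5c 5c 5c ∥ 26.
Outer hash (tag): sum = 37+16+92+92+92+38 = 367; mod 256 = 111 → 6f.

6f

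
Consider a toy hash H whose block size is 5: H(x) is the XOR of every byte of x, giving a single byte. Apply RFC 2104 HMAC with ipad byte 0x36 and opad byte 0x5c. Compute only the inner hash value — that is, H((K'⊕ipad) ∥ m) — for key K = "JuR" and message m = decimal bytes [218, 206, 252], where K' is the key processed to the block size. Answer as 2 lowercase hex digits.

Key "JuR" = 4a 75 52 is 3 bytes ≤ B = 5; zero-pad to 5 bytes: K' = 4a 75 52 00 00.
K' ⊕ ipad = 7c 43 64 36 36.
Inner input = 7c 43 64 36 36 ∥ da ce fc.
Inner hash: XOR 7c⊕43⊕64⊕36⊕36⊕da⊕ce⊕fc = b3.

b3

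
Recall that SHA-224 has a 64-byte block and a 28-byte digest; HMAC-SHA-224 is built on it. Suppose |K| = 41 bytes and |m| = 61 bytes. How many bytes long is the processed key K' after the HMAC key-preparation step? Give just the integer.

64

Key is 41 ≤ 64 bytes, zero-padded: |K'| = 64.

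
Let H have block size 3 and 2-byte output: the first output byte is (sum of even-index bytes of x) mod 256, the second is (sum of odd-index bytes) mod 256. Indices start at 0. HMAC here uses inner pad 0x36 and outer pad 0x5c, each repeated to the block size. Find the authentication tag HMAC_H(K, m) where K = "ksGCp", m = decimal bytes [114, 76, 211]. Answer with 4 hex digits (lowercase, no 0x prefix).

9f80

Key "ksGCp" = 6b 73 47 43 70 is 5 bytes > B = 3, so hash it first: H(key) = 22 b6, then zero-pad to 3 bytes: K' = 22 b6 00.
K' ⊕ ipad = 14 80 36.  K' ⊕ opad = 7e ea 5c.
Inner input = (K'⊕ipad) ∥ m = 14 80 36 ∥ 72 4c d3.
Inner hash: even-index sum = 150 mod 256 = 150; odd-index sum = 453 mod 256 = 197 → 96 c5.
Outer input = (K'⊕opad) ∥ inner = 7e ea 5c ∥ 96 c5.
Outer hash (tag): even-index sum = 415 mod 256 = 159; odd-index sum = 384 mod 256 = 128 → 9f 80.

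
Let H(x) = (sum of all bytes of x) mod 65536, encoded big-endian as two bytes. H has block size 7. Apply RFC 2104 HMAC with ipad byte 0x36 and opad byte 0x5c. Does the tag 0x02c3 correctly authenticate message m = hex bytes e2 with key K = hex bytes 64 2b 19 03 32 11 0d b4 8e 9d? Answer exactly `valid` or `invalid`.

valid

Key hex bytes 64 2b 19 03 32 11 0d b4 8e 9d is 10 bytes > B = 7, so hash it first: H(key) = 02 da, then zero-pad to 7 bytes: K' = 02 da 00 00 00 00 00.
K' ⊕ ipad = 34 ec 36 36 36 36 36; K' ⊕ opad = 5e 86 5c 5c 5c 5c 5c.
Inner hash: sum = 52+236+54+54+54+54+54+226 = 784 → 03 10.
Outer hash (recomputed tag): sum = 94+134+92+92+92+92+92+3+16 = 707 → 02 c3.
Recomputed tag = 02c3; claimed = 02c3 → match.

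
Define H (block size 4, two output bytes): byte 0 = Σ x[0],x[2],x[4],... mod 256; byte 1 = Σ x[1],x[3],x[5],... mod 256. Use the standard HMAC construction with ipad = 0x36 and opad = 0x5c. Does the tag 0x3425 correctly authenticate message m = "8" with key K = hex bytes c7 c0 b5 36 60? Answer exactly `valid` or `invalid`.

invalid

Key hex bytes c7 c0 b5 36 60 is 5 bytes > B = 4, so hash it first: H(key) = dc f6, then zero-pad to 4 bytes: K' = dc f6 00 00.
K' ⊕ ipad = ea c0 36 36; K' ⊕ opad = 80 aa 5c 5c.
Inner hash: even-index sum = 344 mod 256 = 88; odd-index sum = 246 mod 256 = 246 → 58 f6.
Outer hash (recomputed tag): even-index sum = 308 mod 256 = 52; odd-index sum = 508 mod 256 = 252 → 34 fc.
Recomputed tag = 34fc; claimed = 3425 → mismatch.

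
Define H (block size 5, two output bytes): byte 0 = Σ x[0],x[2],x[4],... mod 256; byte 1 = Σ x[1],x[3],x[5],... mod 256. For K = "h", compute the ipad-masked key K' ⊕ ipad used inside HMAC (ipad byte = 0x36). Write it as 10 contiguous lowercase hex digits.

Key "h" = 68 is 1 byte ≤ B = 5; zero-pad to 5 bytes: K' = 68 00 00 00 00.
XOR each byte with 0x36: 68⊕36=5e, 00⊕36=36, 00⊕36=36, 00⊕36=36, 00⊕36=36.

5e36363636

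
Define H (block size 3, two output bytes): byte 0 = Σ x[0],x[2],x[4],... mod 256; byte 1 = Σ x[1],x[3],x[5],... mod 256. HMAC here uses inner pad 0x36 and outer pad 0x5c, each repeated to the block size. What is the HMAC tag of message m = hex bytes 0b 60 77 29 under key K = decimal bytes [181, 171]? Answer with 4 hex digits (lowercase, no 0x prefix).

Key decimal bytes [181, 171] = b5 ab is 2 bytes ≤ B = 3; zero-pad to 3 bytes: K' = b5 ab 00.
K' ⊕ ipad = 83 9d 36.  K' ⊕ opad = e9 f7 5c.
Inner input = (K'⊕ipad) ∥ m = 83 9d 36 ∥ 0b 60 77 29.
Inner hash: even-index sum = 322 mod 256 = 66; odd-index sum = 287 mod 256 = 31 → 42 1f.
Outer input = (K'⊕opad) ∥ inner = e9 f7 5c ∥ 42 1f.
Outer hash (tag): even-index sum = 356 mod 256 = 100; odd-index sum = 313 mod 256 = 57 → 64 39.

6439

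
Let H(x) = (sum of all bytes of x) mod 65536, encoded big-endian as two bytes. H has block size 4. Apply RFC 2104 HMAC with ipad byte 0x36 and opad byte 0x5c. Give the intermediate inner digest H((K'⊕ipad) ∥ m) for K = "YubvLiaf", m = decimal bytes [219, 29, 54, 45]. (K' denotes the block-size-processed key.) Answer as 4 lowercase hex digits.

Key "YubvLiaf" = 59 75 62 76 4c 69 61 66 is 8 bytes > B = 4, so hash it first: H(key) = 03 22, then zero-pad to 4 bytes: K' = 03 22 00 00.
K' ⊕ ipad = 35 14 36 36.
Inner input = 35 14 36 36 ∥ db 1d 36 2d.
Inner hash: sum = 53+20+54+54+219+29+54+45 = 528 → 02 10.

0210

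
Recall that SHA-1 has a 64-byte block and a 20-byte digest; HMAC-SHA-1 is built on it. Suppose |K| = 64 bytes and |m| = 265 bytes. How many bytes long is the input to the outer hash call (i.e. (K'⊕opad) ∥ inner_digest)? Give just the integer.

84

Key is 64 ≤ 64 bytes, zero-padded: |K'| = 64.
Outer input = (K'⊕opad) ∥ H(inner) → 64 + 20 = 84 bytes.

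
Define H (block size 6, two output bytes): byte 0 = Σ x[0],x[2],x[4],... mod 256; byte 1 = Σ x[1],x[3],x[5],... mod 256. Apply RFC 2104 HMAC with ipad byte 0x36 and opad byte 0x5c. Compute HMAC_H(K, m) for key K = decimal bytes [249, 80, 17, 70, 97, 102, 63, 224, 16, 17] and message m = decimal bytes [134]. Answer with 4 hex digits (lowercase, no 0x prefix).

1cb0

Key decimal bytes [249, 80, 17, 70, 97, 102, 63, 224, 16, 17] = f9 50 11 46 61 66 3f e0 10 11 is 10 bytes > B = 6, so hash it first: H(key) = ba ed, then zero-pad to 6 bytes: K' = ba ed 00 00 00 00.
K' ⊕ ipad = 8c db 36 36 36 36.  K' ⊕ opad = e6 b1 5c 5c 5c 5c.
Inner input = (K'⊕ipad) ∥ m = 8c db 36 36 36 36 ∥ 86.
Inner hash: even-index sum = 382 mod 256 = 126; odd-index sum = 327 mod 256 = 71 → 7e 47.
Outer input = (K'⊕opad) ∥ inner = e6 b1 5c 5c 5c 5c ∥ 7e 47.
Outer hash (tag): even-index sum = 540 mod 256 = 28; odd-index sum = 432 mod 256 = 176 → 1c b0.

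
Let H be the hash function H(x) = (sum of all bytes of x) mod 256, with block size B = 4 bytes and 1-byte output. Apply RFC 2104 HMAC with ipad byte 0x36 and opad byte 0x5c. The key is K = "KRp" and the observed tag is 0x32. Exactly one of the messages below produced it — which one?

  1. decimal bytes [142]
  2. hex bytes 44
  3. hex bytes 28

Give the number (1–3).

3

Key "KRp" = 4b 52 70 is 3 bytes ≤ B = 4; zero-pad to 4 bytes: K' = 4b 52 70 00.
K' ⊕ ipad = 7d 64 46 36; K' ⊕ opad = 17 0e 2c 5c.
m1: inner = H(7d 64 46 36 8e) = eb; tag = H(17 0e 2c 5c eb) = 98
m2: inner = H(7d 64 46 36 44) = a1; tag = H(17 0e 2c 5c a1) = 4e
m3: inner = H(7d 64 46 36 28) = 85; tag = H(17 0e 2c 5c 85) = 32 ← matches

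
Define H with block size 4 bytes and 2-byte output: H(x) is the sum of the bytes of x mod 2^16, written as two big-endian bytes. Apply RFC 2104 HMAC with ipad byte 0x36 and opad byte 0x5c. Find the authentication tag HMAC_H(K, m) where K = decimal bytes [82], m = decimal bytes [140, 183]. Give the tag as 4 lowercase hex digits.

016d

Key decimal bytes [82] = 52 is 1 byte ≤ B = 4; zero-pad to 4 bytes: K' = 52 00 00 00.
K' ⊕ ipad = 64 36 36 36.  K' ⊕ opad = 0e 5c 5c 5c.
Inner input = (K'⊕ipad) ∥ m = 64 36 36 36 ∥ 8c b7.
Inner hash: sum = 100+54+54+54+140+183 = 585 → 02 49.
Outer input = (K'⊕opad) ∥ inner = 0e 5c 5c 5c ∥ 02 49.
Outer hash (tag): sum = 14+92+92+92+2+73 = 365 → 01 6d.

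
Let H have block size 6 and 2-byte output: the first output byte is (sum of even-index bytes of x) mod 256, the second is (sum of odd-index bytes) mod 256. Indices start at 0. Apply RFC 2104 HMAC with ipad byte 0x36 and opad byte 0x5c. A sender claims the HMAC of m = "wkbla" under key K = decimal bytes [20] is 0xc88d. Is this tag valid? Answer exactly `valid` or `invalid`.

Key decimal bytes [20] = 14 is 1 byte ≤ B = 6; zero-pad to 6 bytes: K' = 14 00 00 00 00 00.
K' ⊕ ipad = 22 36 36 36 36 36; K' ⊕ opad = 48 5c 5c 5c 5c 5c.
Inner hash: even-index sum = 456 mod 256 = 200; odd-index sum = 377 mod 256 = 121 → c8 79.
Outer hash (recomputed tag): even-index sum = 456 mod 256 = 200; odd-index sum = 397 mod 256 = 141 → c8 8d.
Recomputed tag = c88d; claimed = c88d → match.

valid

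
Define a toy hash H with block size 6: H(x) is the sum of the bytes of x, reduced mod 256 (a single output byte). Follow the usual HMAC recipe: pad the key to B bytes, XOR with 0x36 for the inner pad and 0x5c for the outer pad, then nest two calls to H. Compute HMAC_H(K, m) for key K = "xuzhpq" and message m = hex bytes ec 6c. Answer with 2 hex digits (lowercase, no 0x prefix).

20

Key "xuzhpq" = 78 75 7a 68 70 71 is exactly B = 6 bytes: K' = 78 75 7a 68 70 71.
K' ⊕ ipad = 4e 43 4c 5e 46 47.  K' ⊕ opad = 24 29 26 34 2c 2d.
Inner input = (K'⊕ipad) ∥ m = 4e 43 4c 5e 46 47 ∥ ec 6c.
Inner hash: sum = 78+67+76+94+70+71+236+108 = 800; mod 256 = 32 → 20.
Outer input = (K'⊕opad) ∥ inner = 24 29 26 34 2c 2d ∥ 20.
Outer hash (tag): sum = 36+41+38+52+44+45+32 = 288; mod 256 = 32 → 20.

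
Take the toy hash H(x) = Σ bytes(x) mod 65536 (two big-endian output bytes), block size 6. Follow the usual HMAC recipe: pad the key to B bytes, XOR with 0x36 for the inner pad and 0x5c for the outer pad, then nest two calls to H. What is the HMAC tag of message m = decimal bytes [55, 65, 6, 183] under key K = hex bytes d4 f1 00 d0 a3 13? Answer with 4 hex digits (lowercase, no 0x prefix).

Key hex bytes d4 f1 00 d0 a3 13 is exactly B = 6 bytes: K' = d4 f1 00 d0 a3 13.
K' ⊕ ipad = e2 c7 36 e6 95 25.  K' ⊕ opad = 88 ad 5c 8c ff 4f.
Inner input = (K'⊕ipad) ∥ m = e2 c7 36 e6 95 25 ∥ 37 41 06 b7.
Inner hash: sum = 226+199+54+230+149+37+55+65+6+183 = 1204 → 04 b4.
Outer input = (K'⊕opad) ∥ inner = 88 ad 5c 8c ff 4f ∥ 04 b4.
Outer hash (tag): sum = 136+173+92+140+255+79+4+180 = 1059 → 04 23.

0423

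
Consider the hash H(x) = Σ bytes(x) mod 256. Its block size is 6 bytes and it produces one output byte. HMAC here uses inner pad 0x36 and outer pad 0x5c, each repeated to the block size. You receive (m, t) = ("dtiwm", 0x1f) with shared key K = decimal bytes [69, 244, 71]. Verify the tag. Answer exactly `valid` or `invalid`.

Key decimal bytes [69, 244, 71] = 45 f4 47 is 3 bytes ≤ B = 6; zero-pad to 6 bytes: K' = 45 f4 47 00 00 00.
K' ⊕ ipad = 73 c2 71 36 36 36; K' ⊕ opad = 19 a8 1b 5c 5c 5c.
Inner hash: sum = 115+194+113+54+54+54+100+116+105+119+109 = 1133; mod 256 = 109 → 6d.
Outer hash (recomputed tag): sum = 25+168+27+92+92+92+109 = 605; mod 256 = 93 → 5d.
Recomputed tag = 5d; claimed = 1f → mismatch.

invalid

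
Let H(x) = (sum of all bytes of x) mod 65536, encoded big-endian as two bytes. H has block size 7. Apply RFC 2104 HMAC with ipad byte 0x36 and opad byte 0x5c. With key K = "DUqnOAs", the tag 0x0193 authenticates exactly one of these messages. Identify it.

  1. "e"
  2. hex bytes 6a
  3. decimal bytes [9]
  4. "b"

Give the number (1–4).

3

Key "DUqnOAs" = 44 55 71 6e 4f 41 73 is exactly B = 7 bytes: K' = 44 55 71 6e 4f 41 73.
K' ⊕ ipad = 72 63 47 58 79 77 45; K' ⊕ opad = 18 09 2d 32 13 1d 2f.
m1: inner = H(72 63 47 58 79 77 45 65) = 03 0e; tag = H(18 09 2d 32 13 1d 2f 03 0e) = 00f0
m2: inner = H(72 63 47 58 79 77 45 6a) = 03 13; tag = H(18 09 2d 32 13 1d 2f 03 13) = 00f5
m3: inner = H(72 63 47 58 79 77 45 09) = 02 b2; tag = H(18 09 2d 32 13 1d 2f 02 b2) = 0193 ← matches
m4: inner = H(72 63 47 58 79 77 45 62) = 03 0b; tag = H(18 09 2d 32 13 1d 2f 03 0b) = 00ed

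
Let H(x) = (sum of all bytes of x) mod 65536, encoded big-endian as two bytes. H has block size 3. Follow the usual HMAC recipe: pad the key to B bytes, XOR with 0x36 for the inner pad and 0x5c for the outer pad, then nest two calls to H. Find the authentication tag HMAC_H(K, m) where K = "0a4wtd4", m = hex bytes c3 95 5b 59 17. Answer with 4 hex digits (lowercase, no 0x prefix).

Key "0a4wtd4" = 30 61 34 77 74 64 34 is 7 bytes > B = 3, so hash it first: H(key) = 02 48, then zero-pad to 3 bytes: K' = 02 48 00.
K' ⊕ ipad = 34 7e 36.  K' ⊕ opad = 5e 14 5c.
Inner input = (K'⊕ipad) ∥ m = 34 7e 36 ∥ c3 95 5b 59 17.
Inner hash: sum = 52+126+54+195+149+91+89+23 = 779 → 03 0b.
Outer input = (K'⊕opad) ∥ inner = 5e 14 5c ∥ 03 0b.
Outer hash (tag): sum = 94+20+92+3+11 = 220 → 00 dc.

00dc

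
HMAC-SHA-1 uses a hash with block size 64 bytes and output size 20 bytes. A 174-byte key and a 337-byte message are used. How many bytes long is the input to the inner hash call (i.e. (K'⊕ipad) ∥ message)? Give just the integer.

401

Key is 174 > 64 bytes, so it is hashed to 20 bytes then zero-padded to 64: |K'| = 64.
Inner input = (K'⊕ipad) ∥ m → 64 + 337 = 401 bytes.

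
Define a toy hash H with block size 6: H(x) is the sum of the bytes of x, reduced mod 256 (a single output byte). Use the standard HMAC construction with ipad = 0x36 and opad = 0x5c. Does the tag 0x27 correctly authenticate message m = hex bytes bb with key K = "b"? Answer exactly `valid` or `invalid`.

Key "b" = 62 is 1 byte ≤ B = 6; zero-pad to 6 bytes: K' = 62 00 00 00 00 00.
K' ⊕ ipad = 54 36 36 36 36 36; K' ⊕ opad = 3e 5c 5c 5c 5c 5c.
Inner hash: sum = 84+54+54+54+54+54+187 = 541; mod 256 = 29 → 1d.
Outer hash (recomputed tag): sum = 62+92+92+92+92+92+29 = 551; mod 256 = 39 → 27.
Recomputed tag = 27; claimed = 27 → match.

valid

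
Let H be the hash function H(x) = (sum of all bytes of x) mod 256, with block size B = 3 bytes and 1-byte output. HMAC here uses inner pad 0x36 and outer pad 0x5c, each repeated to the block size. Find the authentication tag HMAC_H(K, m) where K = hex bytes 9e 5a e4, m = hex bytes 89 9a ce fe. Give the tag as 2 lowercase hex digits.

55

Key hex bytes 9e 5a e4 is exactly B = 3 bytes: K' = 9e 5a e4.
K' ⊕ ipad = a8 6c d2.  K' ⊕ opad = c2 06 b8.
Inner input = (K'⊕ipad) ∥ m = a8 6c d2 ∥ 89 9a ce fe.
Inner hash: sum = 168+108+210+137+154+206+254 = 1237; mod 256 = 213 → d5.
Outer input = (K'⊕opad) ∥ inner = c2 06 b8 ∥ d5.
Outer hash (tag): sum = 194+6+184+213 = 597; mod 256 = 85 → 55.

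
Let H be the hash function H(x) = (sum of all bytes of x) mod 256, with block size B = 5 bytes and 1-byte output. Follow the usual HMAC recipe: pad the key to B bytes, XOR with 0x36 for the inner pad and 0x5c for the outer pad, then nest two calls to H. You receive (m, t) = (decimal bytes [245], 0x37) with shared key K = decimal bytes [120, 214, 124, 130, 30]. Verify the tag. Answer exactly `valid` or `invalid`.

valid

Key decimal bytes [120, 214, 124, 130, 30] = 78 d6 7c 82 1e is exactly B = 5 bytes: K' = 78 d6 7c 82 1e.
K' ⊕ ipad = 4e e0 4a b4 28; K' ⊕ opad = 24 8a 20 de 42.
Inner hash: sum = 78+224+74+180+40+245 = 841; mod 256 = 73 → 49.
Outer hash (recomputed tag): sum = 36+138+32+222+66+73 = 567; mod 256 = 55 → 37.
Recomputed tag = 37; claimed = 37 → match.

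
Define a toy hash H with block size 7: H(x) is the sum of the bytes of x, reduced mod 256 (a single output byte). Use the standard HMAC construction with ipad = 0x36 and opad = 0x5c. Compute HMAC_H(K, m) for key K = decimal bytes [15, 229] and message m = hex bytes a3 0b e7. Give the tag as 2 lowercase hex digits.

Key decimal bytes [15, 229] = 0f e5 is 2 bytes ≤ B = 7; zero-pad to 7 bytes: K' = 0f e5 00 00 00 00 00.
K' ⊕ ipad = 39 d3 36 36 36 36 36.  K' ⊕ opad = 53 b9 5c 5c 5c 5c 5c.
Inner input = (K'⊕ipad) ∥ m = 39 d3 36 36 36 36 36 ∥ a3 0b e7.
Inner hash: sum = 57+211+54+54+54+54+54+163+11+231 = 943; mod 256 = 175 → af.
Outer input = (K'⊕opad) ∥ inner = 53 b9 5c 5c 5c 5c 5c ∥ af.
Outer hash (tag): sum = 83+185+92+92+92+92+92+175 = 903; mod 256 = 135 → 87.

87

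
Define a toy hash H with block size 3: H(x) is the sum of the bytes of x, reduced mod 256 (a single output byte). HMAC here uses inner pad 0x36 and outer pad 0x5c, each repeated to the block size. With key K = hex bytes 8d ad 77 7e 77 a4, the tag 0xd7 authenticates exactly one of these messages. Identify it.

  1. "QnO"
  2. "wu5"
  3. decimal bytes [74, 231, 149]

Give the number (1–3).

Key hex bytes 8d ad 77 7e 77 a4 is 6 bytes > B = 3, so hash it first: H(key) = 4a, then zero-pad to 3 bytes: K' = 4a 00 00.
K' ⊕ ipad = 7c 36 36; K' ⊕ opad = 16 5c 5c.
m1: inner = H(7c 36 36 51 6e 4f) = f6; tag = H(16 5c 5c f6) = c4
m2: inner = H(7c 36 36 77 75 35) = 09; tag = H(16 5c 5c 09) = d7 ← matches
m3: inner = H(7c 36 36 4a e7 95) = ae; tag = H(16 5c 5c ae) = 7c

2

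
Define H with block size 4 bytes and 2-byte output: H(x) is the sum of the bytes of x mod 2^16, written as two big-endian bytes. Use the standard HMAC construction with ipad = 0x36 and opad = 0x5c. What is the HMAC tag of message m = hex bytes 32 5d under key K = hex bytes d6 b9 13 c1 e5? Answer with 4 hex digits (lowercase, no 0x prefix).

Key hex bytes d6 b9 13 c1 e5 is 5 bytes > B = 4, so hash it first: H(key) = 03 48, then zero-pad to 4 bytes: K' = 03 48 00 00.
K' ⊕ ipad = 35 7e 36 36.  K' ⊕ opad = 5f 14 5c 5c.
Inner input = (K'⊕ipad) ∥ m = 35 7e 36 36 ∥ 32 5d.
Inner hash: sum = 53+126+54+54+50+93 = 430 → 01 ae.
Outer input = (K'⊕opad) ∥ inner = 5f 14 5c 5c ∥ 01 ae.
Outer hash (tag): sum = 95+20+92+92+1+174 = 474 → 01 da.

01da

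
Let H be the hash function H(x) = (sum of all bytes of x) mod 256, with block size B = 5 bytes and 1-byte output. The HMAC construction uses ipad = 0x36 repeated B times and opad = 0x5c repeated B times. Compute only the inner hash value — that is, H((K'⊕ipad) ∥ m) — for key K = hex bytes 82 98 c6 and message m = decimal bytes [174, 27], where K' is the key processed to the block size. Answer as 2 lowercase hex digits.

87

Key hex bytes 82 98 c6 is 3 bytes ≤ B = 5; zero-pad to 5 bytes: K' = 82 98 c6 00 00.
K' ⊕ ipad = b4 ae f0 36 36.
Inner input = b4 ae f0 36 36 ∥ ae 1b.
Inner hash: sum = 180+174+240+54+54+174+27 = 903; mod 256 = 135 → 87.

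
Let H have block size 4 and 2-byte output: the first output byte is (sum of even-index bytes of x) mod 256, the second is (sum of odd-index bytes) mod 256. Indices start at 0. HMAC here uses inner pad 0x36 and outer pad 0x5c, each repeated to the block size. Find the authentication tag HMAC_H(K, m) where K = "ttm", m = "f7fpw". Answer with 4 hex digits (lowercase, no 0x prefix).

Key "ttm" = 74 74 6d is 3 bytes ≤ B = 4; zero-pad to 4 bytes: K' = 74 74 6d 00.
K' ⊕ ipad = 42 42 5b 36.  K' ⊕ opad = 28 28 31 5c.
Inner input = (K'⊕ipad) ∥ m = 42 42 5b 36 ∥ 66 37 66 70 77.
Inner hash: even-index sum = 480 mod 256 = 224; odd-index sum = 287 mod 256 = 31 → e0 1f.
Outer input = (K'⊕opad) ∥ inner = 28 28 31 5c ∥ e0 1f.
Outer hash (tag): even-index sum = 313 mod 256 = 57; odd-index sum = 163 mod 256 = 163 → 39 a3.

39a3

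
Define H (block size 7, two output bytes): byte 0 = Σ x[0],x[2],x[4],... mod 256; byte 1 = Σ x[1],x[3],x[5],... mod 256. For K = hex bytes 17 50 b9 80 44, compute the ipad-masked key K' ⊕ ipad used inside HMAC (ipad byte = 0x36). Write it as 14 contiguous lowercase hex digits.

Key hex bytes 17 50 b9 80 44 is 5 bytes ≤ B = 7; zero-pad to 7 bytes: K' = 17 50 b9 80 44 00 00.
XOR each byte with 0x36: 17⊕36=21, 50⊕36=66, b9⊕36=8f, 80⊕36=b6, 44⊕36=72, 00⊕36=36, 00⊕36=36.

21668fb6723636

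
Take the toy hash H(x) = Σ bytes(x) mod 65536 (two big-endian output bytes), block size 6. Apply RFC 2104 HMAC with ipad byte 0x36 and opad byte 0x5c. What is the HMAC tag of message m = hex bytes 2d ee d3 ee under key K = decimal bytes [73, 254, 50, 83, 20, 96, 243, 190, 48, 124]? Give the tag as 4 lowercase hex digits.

Key decimal bytes [73, 254, 50, 83, 20, 96, 243, 190, 48, 124] = 49 fe 32 53 14 60 f3 be 30 7c is 10 bytes > B = 6, so hash it first: H(key) = 04 9d, then zero-pad to 6 bytes: K' = 04 9d 00 00 00 00.
K' ⊕ ipad = 32 ab 36 36 36 36.  K' ⊕ opad = 58 c1 5c 5c 5c 5c.
Inner input = (K'⊕ipad) ∥ m = 32 ab 36 36 36 36 ∥ 2d ee d3 ee.
Inner hash: sum = 50+171+54+54+54+54+45+238+211+238 = 1169 → 04 91.
Outer input = (K'⊕opad) ∥ inner = 58 c1 5c 5c 5c 5c ∥ 04 91.
Outer hash (tag): sum = 88+193+92+92+92+92+4+145 = 798 → 03 1e.

031e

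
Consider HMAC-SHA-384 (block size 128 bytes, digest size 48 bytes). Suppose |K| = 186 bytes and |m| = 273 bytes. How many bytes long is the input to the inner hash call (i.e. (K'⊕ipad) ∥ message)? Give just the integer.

Key is 186 > 128 bytes, so it is hashed to 48 bytes then zero-padded to 128: |K'| = 128.
Inner input = (K'⊕ipad) ∥ m → 128 + 273 = 401 bytes.

401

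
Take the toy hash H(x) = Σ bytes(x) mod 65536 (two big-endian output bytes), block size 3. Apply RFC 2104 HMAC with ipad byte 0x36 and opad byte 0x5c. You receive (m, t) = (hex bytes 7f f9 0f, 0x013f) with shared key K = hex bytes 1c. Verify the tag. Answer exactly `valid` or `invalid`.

invalid

Key hex bytes 1c is 1 byte ≤ B = 3; zero-pad to 3 bytes: K' = 1c 00 00.
K' ⊕ ipad = 2a 36 36; K' ⊕ opad = 40 5c 5c.
Inner hash: sum = 42+54+54+127+249+15 = 541 → 02 1d.
Outer hash (recomputed tag): sum = 64+92+92+2+29 = 279 → 01 17.
Recomputed tag = 0117; claimed = 013f → mismatch.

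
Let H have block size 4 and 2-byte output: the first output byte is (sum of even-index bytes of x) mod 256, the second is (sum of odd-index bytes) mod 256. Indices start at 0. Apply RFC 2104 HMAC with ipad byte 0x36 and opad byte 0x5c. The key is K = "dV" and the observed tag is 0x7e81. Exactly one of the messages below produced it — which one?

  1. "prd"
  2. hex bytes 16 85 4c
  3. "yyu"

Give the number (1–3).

Key "dV" = 64 56 is 2 bytes ≤ B = 4; zero-pad to 4 bytes: K' = 64 56 00 00.
K' ⊕ ipad = 52 60 36 36; K' ⊕ opad = 38 0a 5c 5c.
m1: inner = H(52 60 36 36 70 72 64) = 5c 08; tag = H(38 0a 5c 5c 5c 08) = f06e
m2: inner = H(52 60 36 36 16 85 4c) = ea 1b; tag = H(38 0a 5c 5c ea 1b) = 7e81 ← matches
m3: inner = H(52 60 36 36 79 79 75) = 76 0f; tag = H(38 0a 5c 5c 76 0f) = 0a75

2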